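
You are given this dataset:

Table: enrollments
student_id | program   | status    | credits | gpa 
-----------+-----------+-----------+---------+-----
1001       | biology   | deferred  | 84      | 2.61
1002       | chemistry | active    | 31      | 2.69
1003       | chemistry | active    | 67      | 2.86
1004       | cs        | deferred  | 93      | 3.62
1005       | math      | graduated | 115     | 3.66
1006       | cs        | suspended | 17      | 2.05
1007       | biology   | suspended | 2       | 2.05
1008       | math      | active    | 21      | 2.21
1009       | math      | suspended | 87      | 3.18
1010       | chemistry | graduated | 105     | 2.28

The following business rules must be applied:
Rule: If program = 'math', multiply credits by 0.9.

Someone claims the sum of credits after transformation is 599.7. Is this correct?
Yes, the result is correct.

Step 1: Calculate the correct sum after transformation
Step 2: Apply multiplier 0.9 to records where program = 'math'
Step 3: Correct result = 599.7
Step 4: Claimed result = 599.7
Step 5: 599.7 = 599.7 ✓
Conclusion: The claimed result is correct.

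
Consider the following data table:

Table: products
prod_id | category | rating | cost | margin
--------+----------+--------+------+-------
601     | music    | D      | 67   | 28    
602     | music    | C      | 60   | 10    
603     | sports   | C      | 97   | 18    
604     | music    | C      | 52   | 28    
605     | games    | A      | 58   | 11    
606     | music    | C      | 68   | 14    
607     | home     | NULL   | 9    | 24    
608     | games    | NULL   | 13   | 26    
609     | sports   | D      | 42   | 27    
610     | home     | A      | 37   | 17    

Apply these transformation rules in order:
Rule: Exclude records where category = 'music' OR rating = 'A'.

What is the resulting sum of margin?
95

Step 1: Find records where category = 'music' OR rating = 'A'
Step 2: 6 records match, summing to 108
Step 3: Original sum: 203
Step 4: Remaining sum = 203 - 108 = 95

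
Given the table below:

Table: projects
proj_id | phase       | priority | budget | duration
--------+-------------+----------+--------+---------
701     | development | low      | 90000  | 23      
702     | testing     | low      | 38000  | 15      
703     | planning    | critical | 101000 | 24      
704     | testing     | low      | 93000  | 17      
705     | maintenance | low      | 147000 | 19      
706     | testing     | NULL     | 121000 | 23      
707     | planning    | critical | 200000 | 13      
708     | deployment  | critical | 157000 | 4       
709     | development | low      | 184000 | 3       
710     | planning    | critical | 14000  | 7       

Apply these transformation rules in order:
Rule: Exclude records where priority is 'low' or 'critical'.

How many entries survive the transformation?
1

Step 1: Count records to exclude
  - 5 (low) + 4 (critical) = 9 records
Step 2: Total records: 10
Step 3: Remaining = 10 - 9 = 1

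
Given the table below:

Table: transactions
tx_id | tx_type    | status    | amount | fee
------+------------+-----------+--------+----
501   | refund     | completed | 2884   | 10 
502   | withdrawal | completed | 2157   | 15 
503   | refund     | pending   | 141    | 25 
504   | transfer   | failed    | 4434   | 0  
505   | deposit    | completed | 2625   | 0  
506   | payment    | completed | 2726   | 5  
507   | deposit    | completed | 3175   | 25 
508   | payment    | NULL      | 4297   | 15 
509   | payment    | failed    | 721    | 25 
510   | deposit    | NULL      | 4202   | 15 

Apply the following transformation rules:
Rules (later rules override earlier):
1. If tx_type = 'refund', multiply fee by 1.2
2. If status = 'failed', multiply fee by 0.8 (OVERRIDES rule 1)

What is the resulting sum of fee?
137.0

Step 1: Rule 2 takes priority for records with status = 'failed'
  - 2 records: 25 × 0.8 = 20.0
Step 2: Rule 1 applies to remaining records with tx_type = 'refund'
  - 2 records: 35 × 1.2 = 42.0
Step 3: Other records unchanged: 75
Step 4: Final sum = 20.0 + 42.0 + 75 = 137.0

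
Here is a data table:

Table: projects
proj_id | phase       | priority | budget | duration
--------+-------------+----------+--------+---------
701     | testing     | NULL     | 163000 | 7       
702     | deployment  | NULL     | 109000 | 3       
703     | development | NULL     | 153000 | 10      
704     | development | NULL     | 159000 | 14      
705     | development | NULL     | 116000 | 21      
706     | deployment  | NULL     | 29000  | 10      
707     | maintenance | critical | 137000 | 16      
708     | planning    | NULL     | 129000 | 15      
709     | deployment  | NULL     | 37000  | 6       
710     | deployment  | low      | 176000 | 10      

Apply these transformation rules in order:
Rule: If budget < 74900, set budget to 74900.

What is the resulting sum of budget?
1291800

Step 1: 2 records have budget < 74900
Step 2: These records originally summed to 66000
Step 3: After setting to minimum: 2 × 74900 = 149800
Step 4: Unaffected records sum: 1142000
Step 5: Final sum = 149800 + 1142000 = 1291800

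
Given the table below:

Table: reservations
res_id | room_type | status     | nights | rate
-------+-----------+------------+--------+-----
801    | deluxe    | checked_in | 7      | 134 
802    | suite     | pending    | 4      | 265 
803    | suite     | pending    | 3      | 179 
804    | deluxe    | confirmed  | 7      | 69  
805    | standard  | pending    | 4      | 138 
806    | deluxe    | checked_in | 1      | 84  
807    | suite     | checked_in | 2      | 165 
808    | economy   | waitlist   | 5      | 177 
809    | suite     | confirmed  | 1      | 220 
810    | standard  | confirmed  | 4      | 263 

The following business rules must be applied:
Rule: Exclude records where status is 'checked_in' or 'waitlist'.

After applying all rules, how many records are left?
6

Step 1: Count records to exclude
  - 3 (checked_in) + 1 (waitlist) = 4 records
Step 2: Total records: 10
Step 3: Remaining = 10 - 4 = 6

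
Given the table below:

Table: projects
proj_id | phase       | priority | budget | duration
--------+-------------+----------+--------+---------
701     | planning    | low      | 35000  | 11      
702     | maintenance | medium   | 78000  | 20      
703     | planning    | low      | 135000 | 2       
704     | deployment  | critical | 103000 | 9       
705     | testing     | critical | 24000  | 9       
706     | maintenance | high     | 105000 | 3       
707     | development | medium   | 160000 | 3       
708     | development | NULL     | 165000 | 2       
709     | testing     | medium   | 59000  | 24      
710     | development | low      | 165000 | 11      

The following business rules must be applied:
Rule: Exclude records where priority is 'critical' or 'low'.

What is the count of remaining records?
5

Step 1: Count records to exclude
  - 2 (critical) + 3 (low) = 5 records
Step 2: Total records: 10
Step 3: Remaining = 10 - 5 = 5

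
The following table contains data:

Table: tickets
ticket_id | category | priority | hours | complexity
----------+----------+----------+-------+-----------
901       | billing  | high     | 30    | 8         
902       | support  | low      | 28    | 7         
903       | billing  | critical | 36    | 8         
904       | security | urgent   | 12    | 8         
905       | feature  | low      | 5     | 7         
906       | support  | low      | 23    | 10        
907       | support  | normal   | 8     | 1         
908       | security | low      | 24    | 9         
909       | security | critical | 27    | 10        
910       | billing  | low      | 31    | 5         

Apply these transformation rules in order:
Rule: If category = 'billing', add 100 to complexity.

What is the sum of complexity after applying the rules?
373

Step 1: Count records where category = 'billing': 3
Step 2: Total bonus added: 3 × 100 = 300
Step 3: Original sum of complexity: 73
Step 4: Final sum = 73 + 300 = 373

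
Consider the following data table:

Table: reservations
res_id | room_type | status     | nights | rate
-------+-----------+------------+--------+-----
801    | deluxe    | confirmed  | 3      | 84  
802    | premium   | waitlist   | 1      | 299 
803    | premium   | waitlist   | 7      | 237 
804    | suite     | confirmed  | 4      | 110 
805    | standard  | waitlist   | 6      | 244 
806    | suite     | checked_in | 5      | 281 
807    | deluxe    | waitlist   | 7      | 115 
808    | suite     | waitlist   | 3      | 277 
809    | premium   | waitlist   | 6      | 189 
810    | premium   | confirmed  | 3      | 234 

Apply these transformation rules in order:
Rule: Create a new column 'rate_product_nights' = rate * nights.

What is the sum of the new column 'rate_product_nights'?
8991

Step 1: For each record, compute rate * nights
Example calculations:
  84 * 3 = 252
  299 * 1 = 299
  237 * 7 = 1659
  ...
Step 2: Sum all derived values
Step 3: Total = 8991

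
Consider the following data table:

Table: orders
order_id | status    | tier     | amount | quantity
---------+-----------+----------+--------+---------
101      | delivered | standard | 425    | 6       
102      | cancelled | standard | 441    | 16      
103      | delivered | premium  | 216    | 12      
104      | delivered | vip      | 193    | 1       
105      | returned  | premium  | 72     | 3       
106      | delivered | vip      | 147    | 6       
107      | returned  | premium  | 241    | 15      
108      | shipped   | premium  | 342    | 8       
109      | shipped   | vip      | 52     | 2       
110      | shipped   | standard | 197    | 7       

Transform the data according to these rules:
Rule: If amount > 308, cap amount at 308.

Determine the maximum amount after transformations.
308

Step 1: Original maximum amount = 441
Step 2: Apply cap at 308
Step 3: 3 records had amount > 308 and were capped
Step 4: Maximum after transformation = 308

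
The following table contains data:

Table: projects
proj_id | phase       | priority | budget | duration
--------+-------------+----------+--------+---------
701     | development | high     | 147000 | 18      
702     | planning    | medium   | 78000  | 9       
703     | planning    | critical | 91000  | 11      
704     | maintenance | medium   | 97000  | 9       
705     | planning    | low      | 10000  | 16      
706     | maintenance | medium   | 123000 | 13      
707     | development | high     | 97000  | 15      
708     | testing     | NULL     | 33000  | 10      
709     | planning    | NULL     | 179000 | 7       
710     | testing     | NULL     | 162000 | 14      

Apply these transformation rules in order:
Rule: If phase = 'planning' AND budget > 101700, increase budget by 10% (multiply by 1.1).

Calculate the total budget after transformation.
1034900.0

Step 1: Find records where phase = 'planning' AND budget > 101700
Step 2: 1 records match, summing to 179000
Step 3: After multiplier: 179000 × 1.1 = 196900.0
Step 4: Unaffected records sum: 838000
Step 5: Final sum = 196900.0 + 838000 = 1034900.0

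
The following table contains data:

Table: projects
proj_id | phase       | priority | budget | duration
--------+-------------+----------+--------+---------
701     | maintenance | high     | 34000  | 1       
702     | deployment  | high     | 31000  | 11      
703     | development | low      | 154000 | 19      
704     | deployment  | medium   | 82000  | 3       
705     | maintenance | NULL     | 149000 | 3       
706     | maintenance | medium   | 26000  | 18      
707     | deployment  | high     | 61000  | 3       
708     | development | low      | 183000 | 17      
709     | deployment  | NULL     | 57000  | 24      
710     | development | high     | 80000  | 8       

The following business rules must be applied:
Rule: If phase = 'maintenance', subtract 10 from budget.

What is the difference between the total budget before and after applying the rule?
30

Step 1: Original sum of budget = 857000
Step 2: 3 records have phase = 'maintenance'
Step 3: Each affected record changes by -10
Step 4: Total change = 3 × -10 = -30
Step 5: New sum = 857000 + -30 = 856970
Step 6: Difference = |856970 - 857000| = 30
        (Sum decreased by 30)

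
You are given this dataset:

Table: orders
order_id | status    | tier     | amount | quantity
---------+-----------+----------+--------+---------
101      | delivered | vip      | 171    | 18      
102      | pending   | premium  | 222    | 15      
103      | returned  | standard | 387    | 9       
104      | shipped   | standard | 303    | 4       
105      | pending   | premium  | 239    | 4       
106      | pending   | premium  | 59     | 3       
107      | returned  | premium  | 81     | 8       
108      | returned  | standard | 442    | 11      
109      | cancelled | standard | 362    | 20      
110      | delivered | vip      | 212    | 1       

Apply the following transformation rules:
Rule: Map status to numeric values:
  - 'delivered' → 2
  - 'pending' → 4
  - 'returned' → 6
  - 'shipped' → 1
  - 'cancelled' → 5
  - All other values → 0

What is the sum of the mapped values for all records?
40

Step 1: Apply mapping to each record
Step 2: Count by status:
  'delivered': 2 records × 2 = 4
  'pending': 3 records × 4 = 12
  'returned': 3 records × 6 = 18
  'shipped': 1 records × 1 = 1
  'cancelled': 1 records × 5 = 5
Step 3: Sum all mapped values = 40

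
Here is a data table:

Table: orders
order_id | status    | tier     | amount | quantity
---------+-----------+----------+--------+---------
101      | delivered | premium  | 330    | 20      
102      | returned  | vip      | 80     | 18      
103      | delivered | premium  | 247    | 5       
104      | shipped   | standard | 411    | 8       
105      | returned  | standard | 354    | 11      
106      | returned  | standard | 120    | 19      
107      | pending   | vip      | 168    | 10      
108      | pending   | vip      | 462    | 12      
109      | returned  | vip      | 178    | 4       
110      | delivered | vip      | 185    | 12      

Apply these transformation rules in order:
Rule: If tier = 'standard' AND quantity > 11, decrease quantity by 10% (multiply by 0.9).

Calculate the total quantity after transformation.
117.1

Step 1: Find records where tier = 'standard' AND quantity > 11
Step 2: 1 records match, summing to 19
Step 3: After multiplier: 19 × 0.9 = 17.1
Step 4: Unaffected records sum: 100
Step 5: Final sum = 17.1 + 100 = 117.1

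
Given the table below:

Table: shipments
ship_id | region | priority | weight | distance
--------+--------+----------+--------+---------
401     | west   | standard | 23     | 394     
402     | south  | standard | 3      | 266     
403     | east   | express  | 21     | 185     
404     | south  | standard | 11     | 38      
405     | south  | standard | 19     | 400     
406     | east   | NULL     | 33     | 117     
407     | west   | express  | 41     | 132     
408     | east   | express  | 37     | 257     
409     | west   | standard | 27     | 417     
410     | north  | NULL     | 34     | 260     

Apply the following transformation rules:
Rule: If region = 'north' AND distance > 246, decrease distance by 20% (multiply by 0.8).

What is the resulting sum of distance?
2414.0

Step 1: Find records where region = 'north' AND distance > 246
Step 2: 1 records match, summing to 260
Step 3: After multiplier: 260 × 0.8 = 208.0
Step 4: Unaffected records sum: 2206
Step 5: Final sum = 208.0 + 2206 = 2414.0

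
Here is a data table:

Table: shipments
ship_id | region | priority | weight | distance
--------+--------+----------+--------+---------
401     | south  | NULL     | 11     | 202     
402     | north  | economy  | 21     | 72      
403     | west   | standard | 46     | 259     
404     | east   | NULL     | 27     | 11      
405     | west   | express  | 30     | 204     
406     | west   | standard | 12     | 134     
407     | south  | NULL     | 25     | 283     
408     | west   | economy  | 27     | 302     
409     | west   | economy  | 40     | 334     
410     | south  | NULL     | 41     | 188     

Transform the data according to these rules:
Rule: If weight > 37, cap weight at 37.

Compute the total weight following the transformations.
264

Step 1: 3 records have weight > 37
Step 2: These records originally summed to 127
Step 3: After capping: 3 × 37 = 111
Step 4: Unaffected records sum: 153
Step 5: Final sum = 111 + 153 = 264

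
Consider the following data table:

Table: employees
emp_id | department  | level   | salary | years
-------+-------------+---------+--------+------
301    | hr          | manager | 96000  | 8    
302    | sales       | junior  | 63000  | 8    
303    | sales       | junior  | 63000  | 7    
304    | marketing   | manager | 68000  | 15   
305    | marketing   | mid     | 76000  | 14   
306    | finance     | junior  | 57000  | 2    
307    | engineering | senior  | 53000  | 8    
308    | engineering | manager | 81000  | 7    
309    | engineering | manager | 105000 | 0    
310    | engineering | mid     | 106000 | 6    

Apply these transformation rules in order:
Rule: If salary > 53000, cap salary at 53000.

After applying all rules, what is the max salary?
53000

Step 1: Original maximum salary = 106000
Step 2: Apply cap at 53000
Step 3: 9 records had salary > 53000 and were capped
Step 4: Maximum after transformation = 53000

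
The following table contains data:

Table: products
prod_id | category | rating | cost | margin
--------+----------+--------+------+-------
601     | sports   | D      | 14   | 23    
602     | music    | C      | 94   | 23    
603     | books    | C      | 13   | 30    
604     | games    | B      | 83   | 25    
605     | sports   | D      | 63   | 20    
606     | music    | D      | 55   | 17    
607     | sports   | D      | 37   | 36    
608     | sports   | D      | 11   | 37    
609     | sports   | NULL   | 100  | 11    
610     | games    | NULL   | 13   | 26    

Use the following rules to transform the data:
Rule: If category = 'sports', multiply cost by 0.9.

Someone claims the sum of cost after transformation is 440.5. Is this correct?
No, the correct result is 460.5.

Step 1: Calculate the correct sum after transformation
Step 2: Apply multiplier 0.9 to records where category = 'sports'
Step 3: Correct result = 460.5
Step 4: Claimed result = 440.5
Step 5: 460.5 ≠ 440.5
Conclusion: The claimed result is incorrect. The correct answer is 460.5.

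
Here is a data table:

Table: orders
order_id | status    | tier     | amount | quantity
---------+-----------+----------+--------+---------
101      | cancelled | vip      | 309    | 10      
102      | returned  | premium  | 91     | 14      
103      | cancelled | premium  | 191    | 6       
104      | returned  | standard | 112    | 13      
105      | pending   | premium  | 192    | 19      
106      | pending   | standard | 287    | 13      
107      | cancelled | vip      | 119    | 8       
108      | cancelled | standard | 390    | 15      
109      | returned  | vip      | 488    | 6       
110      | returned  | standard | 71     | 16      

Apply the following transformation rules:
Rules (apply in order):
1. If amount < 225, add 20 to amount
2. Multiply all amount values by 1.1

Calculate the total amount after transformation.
2607.0

Step 1: Apply Rule 1 - Add 20 to records with amount < 225
  - 6 records affected: 776 + (6 × 20) = 896
  - Unaffected records: 1474
  - Sum after Rule 1: 2370
Step 2: Apply Rule 2 - Multiply all by 1.1
  - 2370 × 1.1 = 2607.0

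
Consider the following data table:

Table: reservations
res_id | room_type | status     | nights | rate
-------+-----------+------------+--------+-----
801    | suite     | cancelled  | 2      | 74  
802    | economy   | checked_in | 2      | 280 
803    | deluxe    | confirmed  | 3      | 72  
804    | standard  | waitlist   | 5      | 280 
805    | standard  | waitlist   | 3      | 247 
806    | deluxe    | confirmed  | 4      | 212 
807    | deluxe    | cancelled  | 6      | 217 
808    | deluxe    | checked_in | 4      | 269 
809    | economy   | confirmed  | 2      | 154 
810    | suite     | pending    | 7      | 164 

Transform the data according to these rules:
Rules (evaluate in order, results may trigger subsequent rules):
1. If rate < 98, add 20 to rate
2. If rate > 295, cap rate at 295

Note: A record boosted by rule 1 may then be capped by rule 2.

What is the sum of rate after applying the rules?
2009

Step 1: Apply rule 1 to records with rate < 98
  - 2 records get bonus of 20
  - Of these, 0 records then exceed 295 and get capped
Step 2: Apply rule 2 to records with rate > 295
  - 0 records (original) are capped
Step 3: Calculate final sum = 2009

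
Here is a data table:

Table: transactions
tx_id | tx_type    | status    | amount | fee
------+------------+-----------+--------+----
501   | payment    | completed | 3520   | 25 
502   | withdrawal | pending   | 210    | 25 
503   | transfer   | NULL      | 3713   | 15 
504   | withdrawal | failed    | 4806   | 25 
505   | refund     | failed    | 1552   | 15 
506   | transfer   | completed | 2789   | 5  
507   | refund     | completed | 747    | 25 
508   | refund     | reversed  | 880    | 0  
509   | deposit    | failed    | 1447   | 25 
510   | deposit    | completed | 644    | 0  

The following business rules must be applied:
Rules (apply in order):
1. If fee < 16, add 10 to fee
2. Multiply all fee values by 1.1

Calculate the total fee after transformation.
231.0

Step 1: Apply Rule 1 - Add 10 to records with fee < 16
  - 5 records affected: 35 + (5 × 10) = 85
  - Unaffected records: 125
  - Sum after Rule 1: 210
Step 2: Apply Rule 2 - Multiply all by 1.1
  - 210 × 1.1 = 231.0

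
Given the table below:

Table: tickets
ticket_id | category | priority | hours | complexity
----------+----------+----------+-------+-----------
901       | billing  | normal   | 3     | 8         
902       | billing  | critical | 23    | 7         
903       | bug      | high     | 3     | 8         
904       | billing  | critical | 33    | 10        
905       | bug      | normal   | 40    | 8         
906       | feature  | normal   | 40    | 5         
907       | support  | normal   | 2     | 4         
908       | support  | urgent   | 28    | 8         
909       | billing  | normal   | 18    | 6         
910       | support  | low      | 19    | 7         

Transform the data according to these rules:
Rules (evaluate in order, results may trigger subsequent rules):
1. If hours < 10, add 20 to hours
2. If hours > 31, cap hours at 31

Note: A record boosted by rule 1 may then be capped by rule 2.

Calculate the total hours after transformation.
249

Step 1: Apply rule 1 to records with hours < 10
  - 3 records get bonus of 20
  - Of these, 0 records then exceed 31 and get capped
Step 2: Apply rule 2 to records with hours > 31
  - 3 records (original) are capped
Step 3: Calculate final sum = 249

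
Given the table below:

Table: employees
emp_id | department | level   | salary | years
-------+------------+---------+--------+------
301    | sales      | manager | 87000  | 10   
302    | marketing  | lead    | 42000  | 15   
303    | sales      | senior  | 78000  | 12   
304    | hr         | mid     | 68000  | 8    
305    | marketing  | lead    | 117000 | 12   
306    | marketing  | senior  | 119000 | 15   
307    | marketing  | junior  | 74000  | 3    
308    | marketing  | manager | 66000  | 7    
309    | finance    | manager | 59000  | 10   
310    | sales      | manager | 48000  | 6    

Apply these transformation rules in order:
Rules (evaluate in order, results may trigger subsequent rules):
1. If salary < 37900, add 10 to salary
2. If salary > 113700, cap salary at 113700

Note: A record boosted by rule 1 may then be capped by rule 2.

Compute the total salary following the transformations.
749400

Step 1: Apply rule 1 to records with salary < 37900
  - 0 records get bonus of 10
  - Of these, 0 records then exceed 113700 and get capped
Step 2: Apply rule 2 to records with salary > 113700
  - 2 records (original) are capped
Step 3: Calculate final sum = 749400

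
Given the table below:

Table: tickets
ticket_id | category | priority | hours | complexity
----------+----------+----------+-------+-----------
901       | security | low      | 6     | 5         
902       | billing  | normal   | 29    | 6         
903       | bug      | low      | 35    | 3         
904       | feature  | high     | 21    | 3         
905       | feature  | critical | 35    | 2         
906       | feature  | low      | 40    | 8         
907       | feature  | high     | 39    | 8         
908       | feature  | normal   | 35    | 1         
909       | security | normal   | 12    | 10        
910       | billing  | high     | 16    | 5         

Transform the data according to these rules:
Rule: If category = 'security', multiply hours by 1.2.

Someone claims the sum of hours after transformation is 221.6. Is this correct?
No, the correct result is 271.6.

Step 1: Calculate the correct sum after transformation
Step 2: Apply multiplier 1.2 to records where category = 'security'
Step 3: Correct result = 271.6
Step 4: Claimed result = 221.6
Step 5: 271.6 ≠ 221.6
Conclusion: The claimed result is incorrect. The correct answer is 271.6.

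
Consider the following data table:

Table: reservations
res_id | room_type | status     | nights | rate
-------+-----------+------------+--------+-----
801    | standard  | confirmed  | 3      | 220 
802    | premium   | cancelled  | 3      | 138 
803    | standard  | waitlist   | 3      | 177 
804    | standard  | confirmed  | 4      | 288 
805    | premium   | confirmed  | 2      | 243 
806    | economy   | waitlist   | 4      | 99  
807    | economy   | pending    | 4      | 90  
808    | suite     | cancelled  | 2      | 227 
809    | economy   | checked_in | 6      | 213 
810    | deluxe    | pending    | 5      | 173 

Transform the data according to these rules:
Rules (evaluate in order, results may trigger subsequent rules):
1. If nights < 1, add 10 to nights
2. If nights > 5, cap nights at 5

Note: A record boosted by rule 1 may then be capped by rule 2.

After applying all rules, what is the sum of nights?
35

Step 1: Apply rule 1 to records with nights < 1
  - 0 records get bonus of 10
  - Of these, 0 records then exceed 5 and get capped
Step 2: Apply rule 2 to records with nights > 5
  - 1 records (original) are capped
Step 3: Calculate final sum = 35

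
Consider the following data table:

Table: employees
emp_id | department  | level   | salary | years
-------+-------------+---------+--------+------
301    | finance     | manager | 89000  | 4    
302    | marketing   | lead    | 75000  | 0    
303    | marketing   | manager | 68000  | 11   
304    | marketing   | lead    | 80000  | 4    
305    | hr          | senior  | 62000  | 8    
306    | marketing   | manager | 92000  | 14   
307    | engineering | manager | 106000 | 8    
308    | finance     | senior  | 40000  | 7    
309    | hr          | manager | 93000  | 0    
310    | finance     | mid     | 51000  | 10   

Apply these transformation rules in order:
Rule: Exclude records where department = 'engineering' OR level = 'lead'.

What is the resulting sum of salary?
495000

Step 1: Find records where department = 'engineering' OR level = 'lead'
Step 2: 3 records match, summing to 261000
Step 3: Original sum: 756000
Step 4: Remaining sum = 756000 - 261000 = 495000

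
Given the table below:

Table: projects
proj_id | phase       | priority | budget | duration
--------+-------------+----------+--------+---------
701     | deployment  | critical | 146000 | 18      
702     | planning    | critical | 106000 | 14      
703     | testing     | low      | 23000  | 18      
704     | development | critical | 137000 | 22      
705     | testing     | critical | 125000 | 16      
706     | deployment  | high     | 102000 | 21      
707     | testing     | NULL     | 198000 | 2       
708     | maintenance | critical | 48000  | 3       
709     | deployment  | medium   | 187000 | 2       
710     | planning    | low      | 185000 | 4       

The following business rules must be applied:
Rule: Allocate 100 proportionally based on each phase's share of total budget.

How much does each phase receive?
deployment: 34.61, development: 10.9, maintenance: 3.82, planning: 23.15, testing: 27.53

Step 1: Calculate total budget = 1257000
Step 2: Calculate each phase's proportion:
  deployment: 435000/1257000 = 34.61% → 34.61
  development: 137000/1257000 = 10.90% → 10.9
  maintenance: 48000/1257000 = 3.82% → 3.82
  planning: 291000/1257000 = 23.15% → 23.15
  testing: 346000/1257000 = 27.53% → 27.53
Step 3: Verify: sum of allocations ≈ 100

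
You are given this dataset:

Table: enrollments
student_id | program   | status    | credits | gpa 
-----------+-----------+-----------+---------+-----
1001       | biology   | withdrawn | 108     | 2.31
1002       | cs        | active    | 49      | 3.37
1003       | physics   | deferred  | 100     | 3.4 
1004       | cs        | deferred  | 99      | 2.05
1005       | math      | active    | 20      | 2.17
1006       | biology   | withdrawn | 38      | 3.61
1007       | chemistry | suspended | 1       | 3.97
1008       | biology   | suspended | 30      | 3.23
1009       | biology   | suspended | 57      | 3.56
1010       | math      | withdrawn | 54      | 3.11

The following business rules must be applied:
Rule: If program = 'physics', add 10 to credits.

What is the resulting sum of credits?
566

Step 1: Count records where program = 'physics': 1
Step 2: Total bonus added: 1 × 10 = 10
Step 3: Original sum of credits: 556
Step 4: Final sum = 556 + 10 = 566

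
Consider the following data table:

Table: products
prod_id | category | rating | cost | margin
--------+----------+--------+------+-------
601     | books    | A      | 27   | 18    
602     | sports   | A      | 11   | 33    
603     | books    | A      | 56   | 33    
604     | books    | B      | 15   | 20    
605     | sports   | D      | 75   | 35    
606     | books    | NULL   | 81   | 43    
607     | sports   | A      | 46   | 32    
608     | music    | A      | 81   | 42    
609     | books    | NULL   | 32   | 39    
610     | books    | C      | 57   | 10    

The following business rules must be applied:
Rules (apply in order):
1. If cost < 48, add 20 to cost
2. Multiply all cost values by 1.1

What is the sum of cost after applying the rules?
639.1

Step 1: Apply Rule 1 - Add 20 to records with cost < 48
  - 5 records affected: 131 + (5 × 20) = 231
  - Unaffected records: 350
  - Sum after Rule 1: 581
Step 2: Apply Rule 2 - Multiply all by 1.1
  - 581 × 1.1 = 639.1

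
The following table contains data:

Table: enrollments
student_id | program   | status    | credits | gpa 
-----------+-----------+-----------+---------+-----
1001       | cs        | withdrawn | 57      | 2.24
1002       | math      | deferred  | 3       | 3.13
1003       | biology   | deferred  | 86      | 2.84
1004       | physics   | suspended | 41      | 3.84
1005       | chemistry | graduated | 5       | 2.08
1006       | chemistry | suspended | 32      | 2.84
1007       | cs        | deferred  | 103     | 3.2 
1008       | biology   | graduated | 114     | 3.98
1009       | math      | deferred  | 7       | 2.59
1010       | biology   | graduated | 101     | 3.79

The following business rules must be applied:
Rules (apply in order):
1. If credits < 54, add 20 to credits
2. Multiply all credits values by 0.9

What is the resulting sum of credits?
584.1

Step 1: Apply Rule 1 - Add 20 to records with credits < 54
  - 5 records affected: 88 + (5 × 20) = 188
  - Unaffected records: 461
  - Sum after Rule 1: 649
Step 2: Apply Rule 2 - Multiply all by 0.9
  - 649 × 0.9 = 584.1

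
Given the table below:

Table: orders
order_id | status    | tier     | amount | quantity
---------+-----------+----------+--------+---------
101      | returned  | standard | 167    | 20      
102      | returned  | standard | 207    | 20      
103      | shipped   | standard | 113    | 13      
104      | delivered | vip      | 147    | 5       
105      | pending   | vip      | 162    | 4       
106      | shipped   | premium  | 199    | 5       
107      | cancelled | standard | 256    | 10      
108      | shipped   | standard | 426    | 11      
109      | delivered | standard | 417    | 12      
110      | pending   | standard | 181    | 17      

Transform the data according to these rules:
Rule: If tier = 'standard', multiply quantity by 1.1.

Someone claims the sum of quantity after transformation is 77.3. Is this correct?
No, the correct result is 127.3.

Step 1: Calculate the correct sum after transformation
Step 2: Apply multiplier 1.1 to records where tier = 'standard'
Step 3: Correct result = 127.3
Step 4: Claimed result = 77.3
Step 5: 127.3 ≠ 77.3
Conclusion: The claimed result is incorrect. The correct answer is 127.3.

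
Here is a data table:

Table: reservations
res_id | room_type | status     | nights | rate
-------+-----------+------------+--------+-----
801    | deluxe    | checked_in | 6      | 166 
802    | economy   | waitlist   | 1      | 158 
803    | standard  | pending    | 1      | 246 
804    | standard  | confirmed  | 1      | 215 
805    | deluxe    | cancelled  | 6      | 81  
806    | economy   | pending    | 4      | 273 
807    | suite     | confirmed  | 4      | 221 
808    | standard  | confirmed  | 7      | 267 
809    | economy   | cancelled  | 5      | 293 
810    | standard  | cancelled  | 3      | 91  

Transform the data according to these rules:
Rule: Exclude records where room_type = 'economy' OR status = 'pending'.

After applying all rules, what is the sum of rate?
1041

Step 1: Find records where room_type = 'economy' OR status = 'pending'
Step 2: 4 records match, summing to 970
Step 3: Original sum: 2011
Step 4: Remaining sum = 2011 - 970 = 1041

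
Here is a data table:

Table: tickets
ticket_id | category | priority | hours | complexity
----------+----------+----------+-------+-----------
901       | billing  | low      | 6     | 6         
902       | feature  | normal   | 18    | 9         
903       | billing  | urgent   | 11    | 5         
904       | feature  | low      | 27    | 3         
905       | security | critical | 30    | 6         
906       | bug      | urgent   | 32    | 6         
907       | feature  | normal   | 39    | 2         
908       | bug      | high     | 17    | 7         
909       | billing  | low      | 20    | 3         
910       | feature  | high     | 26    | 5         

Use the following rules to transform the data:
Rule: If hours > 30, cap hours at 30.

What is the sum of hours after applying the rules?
215

Step 1: 2 records have hours > 30
Step 2: These records originally summed to 71
Step 3: After capping: 2 × 30 = 60
Step 4: Unaffected records sum: 155
Step 5: Final sum = 60 + 155 = 215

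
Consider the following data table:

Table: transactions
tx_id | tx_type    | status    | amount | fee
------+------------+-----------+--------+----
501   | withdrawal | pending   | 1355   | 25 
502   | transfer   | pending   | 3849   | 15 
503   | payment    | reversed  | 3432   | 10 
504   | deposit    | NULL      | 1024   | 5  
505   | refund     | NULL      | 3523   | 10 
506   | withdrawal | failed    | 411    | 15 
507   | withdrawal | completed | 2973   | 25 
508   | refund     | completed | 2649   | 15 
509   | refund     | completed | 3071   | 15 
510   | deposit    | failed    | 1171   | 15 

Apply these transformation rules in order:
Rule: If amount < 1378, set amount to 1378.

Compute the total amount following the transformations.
25009

Step 1: 4 records have amount < 1378
Step 2: These records originally summed to 3961
Step 3: After setting to minimum: 4 × 1378 = 5512
Step 4: Unaffected records sum: 19497
Step 5: Final sum = 5512 + 19497 = 25009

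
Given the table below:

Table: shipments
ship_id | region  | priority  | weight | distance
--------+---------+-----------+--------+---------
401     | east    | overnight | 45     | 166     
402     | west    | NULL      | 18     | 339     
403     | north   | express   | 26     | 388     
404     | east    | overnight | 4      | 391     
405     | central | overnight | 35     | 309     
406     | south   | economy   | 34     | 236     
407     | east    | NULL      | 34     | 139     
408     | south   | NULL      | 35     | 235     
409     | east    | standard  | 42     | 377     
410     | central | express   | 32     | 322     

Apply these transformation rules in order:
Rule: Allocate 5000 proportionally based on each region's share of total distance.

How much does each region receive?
central: 1087.18, east: 1848.73, north: 668.5, south: 811.51, west: 584.08

Step 1: Calculate total distance = 2902
Step 2: Calculate each region's proportion:
  central: 631/2902 = 21.74% → 1087.18
  east: 1073/2902 = 36.97% → 1848.73
  north: 388/2902 = 13.37% → 668.5
  south: 471/2902 = 16.23% → 811.51
  west: 339/2902 = 11.68% → 584.08
Step 3: Verify: sum of allocations ≈ 5000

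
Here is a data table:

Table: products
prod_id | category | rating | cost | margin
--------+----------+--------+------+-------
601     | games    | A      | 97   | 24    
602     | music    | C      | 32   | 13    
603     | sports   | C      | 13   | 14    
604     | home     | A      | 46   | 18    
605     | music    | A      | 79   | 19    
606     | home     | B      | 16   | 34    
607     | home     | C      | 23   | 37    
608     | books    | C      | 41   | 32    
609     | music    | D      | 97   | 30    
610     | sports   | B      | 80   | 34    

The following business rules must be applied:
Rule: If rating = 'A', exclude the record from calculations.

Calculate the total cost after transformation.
302

Step 1: Identify records where rating = 'A'
Step 2: The excluded records sum to 222
Step 3: Original total cost = 524
Step 4: Remaining total = 524 - 222 = 302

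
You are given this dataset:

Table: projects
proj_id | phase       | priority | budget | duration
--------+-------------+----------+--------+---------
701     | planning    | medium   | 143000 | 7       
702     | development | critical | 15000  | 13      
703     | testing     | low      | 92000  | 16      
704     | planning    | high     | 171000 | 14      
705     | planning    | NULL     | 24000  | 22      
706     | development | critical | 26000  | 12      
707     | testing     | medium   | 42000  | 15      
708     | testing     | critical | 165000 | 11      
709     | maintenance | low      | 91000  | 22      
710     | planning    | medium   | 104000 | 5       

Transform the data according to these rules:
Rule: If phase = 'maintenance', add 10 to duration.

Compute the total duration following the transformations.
147

Step 1: Count records where phase = 'maintenance': 1
Step 2: Total bonus added: 1 × 10 = 10
Step 3: Original sum of duration: 137
Step 4: Final sum = 137 + 10 = 147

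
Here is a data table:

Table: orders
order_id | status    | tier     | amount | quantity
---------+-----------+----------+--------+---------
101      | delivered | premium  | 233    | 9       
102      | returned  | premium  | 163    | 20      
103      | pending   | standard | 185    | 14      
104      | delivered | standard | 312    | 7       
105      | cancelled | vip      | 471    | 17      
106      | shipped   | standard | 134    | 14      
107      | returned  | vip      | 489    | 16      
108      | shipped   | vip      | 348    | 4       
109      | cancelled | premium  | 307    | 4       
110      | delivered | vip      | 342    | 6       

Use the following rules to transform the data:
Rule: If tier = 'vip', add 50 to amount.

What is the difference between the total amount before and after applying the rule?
200

Step 1: Original sum of amount = 2984
Step 2: 4 records have tier = 'vip'
Step 3: Each affected record changes by 50
Step 4: Total change = 4 × 50 = 200
Step 5: New sum = 2984 + 200 = 3184
Step 6: Difference = |3184 - 2984| = 200
        (Sum increased by 200)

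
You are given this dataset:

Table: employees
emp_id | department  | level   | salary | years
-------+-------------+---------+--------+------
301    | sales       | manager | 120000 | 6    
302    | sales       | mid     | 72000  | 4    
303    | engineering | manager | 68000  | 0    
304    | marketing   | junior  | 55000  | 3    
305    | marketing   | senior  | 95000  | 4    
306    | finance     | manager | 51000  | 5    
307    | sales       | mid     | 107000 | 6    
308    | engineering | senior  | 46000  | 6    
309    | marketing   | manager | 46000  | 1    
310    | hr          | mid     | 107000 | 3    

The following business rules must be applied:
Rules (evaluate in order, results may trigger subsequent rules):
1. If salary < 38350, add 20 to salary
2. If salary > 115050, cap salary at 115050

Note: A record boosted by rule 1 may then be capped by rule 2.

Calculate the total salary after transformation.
762050

Step 1: Apply rule 1 to records with salary < 38350
  - 0 records get bonus of 20
  - Of these, 0 records then exceed 115050 and get capped
Step 2: Apply rule 2 to records with salary > 115050
  - 1 records (original) are capped
Step 3: Calculate final sum = 762050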